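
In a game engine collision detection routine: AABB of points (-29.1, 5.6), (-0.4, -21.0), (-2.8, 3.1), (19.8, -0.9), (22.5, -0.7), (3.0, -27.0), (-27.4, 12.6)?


x range: [-29.1, 22.5]
y range: [-27, 12.6]
Bounding box: (-29.1,-27) to (22.5,12.6)

(-29.1,-27) to (22.5,12.6)


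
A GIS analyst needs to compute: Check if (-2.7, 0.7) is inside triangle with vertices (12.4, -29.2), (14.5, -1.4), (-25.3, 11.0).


Cross products: AB x AP = 482.57, BC x BP = 129.7, CA x CP = 520.21
All same sign? yes

Yes, inside


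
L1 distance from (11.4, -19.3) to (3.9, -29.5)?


|11.4-3.9| + |(-19.3)-(-29.5)| = 7.5 + 10.2 = 17.7

17.7


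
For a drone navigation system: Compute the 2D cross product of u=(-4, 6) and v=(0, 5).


u x v = u_x*v_y - u_y*v_x = (-4)*5 - 6*0
= (-20) - 0 = -20

-20


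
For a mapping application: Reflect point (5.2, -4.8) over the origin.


Reflection over origin: (x,y) -> (-x,-y)
(5.2, -4.8) -> (-5.2, 4.8)

(-5.2, 4.8)


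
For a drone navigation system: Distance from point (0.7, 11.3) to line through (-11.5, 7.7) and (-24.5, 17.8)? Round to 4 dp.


|cross product| = 170.02
|line direction| = sqrt(271.01) = 16.4624
Distance = 170.02/sqrt(271.01) = 10.3278

10.3278


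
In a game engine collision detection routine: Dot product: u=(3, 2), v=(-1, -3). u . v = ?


u . v = u_x*v_x + u_y*v_y = 3*(-1) + 2*(-3)
= (-3) + (-6) = -9

-9


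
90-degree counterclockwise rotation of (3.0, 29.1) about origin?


90° CCW: (x,y) -> (-y, x)
(3,29.1) -> (-29.1, 3)

(-29.1, 3)


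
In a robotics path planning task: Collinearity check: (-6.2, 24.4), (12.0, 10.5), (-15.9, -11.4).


Cross product: (12-(-6.2))*((-11.4)-24.4) - (10.5-24.4)*((-15.9)-(-6.2))
= -786.39

No, not collinear


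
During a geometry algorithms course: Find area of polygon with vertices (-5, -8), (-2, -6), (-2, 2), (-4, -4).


Shoelace sum: ((-5)*(-6) - (-2)*(-8)) + ((-2)*2 - (-2)*(-6)) + ((-2)*(-4) - (-4)*2) + ((-4)*(-8) - (-5)*(-4))
= 26
Area = |26|/2 = 13

13


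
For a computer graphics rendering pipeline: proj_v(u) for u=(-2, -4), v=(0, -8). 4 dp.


u.v = 32, |v| = sqrt(64) = 8
Scalar projection = u.v / |v| = 32 / sqrt(64) = 4

4


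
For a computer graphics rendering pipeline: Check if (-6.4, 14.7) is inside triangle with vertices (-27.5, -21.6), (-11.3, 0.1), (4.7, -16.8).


Cross products: AB x AP = 130.19, BC x BP = 316.41, CA x CP = -1067.58
All same sign? no

No, outside


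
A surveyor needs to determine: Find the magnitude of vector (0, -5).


|u| = sqrt(0^2 + (-5)^2) = sqrt(25) = 5

5


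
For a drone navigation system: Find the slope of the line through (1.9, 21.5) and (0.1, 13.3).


slope = (y2-y1)/(x2-x1) = (13.3-21.5)/(0.1-1.9) = (-8.2)/(-1.8) = 4.5556

4.5556


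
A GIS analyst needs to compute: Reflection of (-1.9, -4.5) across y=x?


Reflection over y=x: (x,y) -> (y,x)
(-1.9, -4.5) -> (-4.5, -1.9)

(-4.5, -1.9)


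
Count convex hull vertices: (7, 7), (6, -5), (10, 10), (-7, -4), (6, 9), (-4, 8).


Convex hull vertices (CCW): (-7, -4), (6, -5), (10, 10), (-4, 8)
Count = 4

4


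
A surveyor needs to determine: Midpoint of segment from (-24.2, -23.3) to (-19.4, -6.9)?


M = (((-24.2)+(-19.4))/2, ((-23.3)+(-6.9))/2)
= (-21.8, -15.1)

(-21.8, -15.1)


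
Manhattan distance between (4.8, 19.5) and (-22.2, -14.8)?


|4.8-(-22.2)| + |19.5-(-14.8)| = 27 + 34.3 = 61.3

61.3


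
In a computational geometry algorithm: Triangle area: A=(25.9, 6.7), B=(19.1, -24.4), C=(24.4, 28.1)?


Area = |x_A(y_B-y_C) + x_B(y_C-y_A) + x_C(y_A-y_B)|/2
= |(-1359.75) + 408.74 + 758.84|/2
= 192.17/2 = 96.085

96.085


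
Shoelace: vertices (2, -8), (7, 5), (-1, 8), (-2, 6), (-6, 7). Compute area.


Shoelace sum: (2*5 - 7*(-8)) + (7*8 - (-1)*5) + ((-1)*6 - (-2)*8) + ((-2)*7 - (-6)*6) + ((-6)*(-8) - 2*7)
= 193
Area = |193|/2 = 96.5

96.5


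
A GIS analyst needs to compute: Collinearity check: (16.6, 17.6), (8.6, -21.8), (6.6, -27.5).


Cross product: (8.6-16.6)*((-27.5)-17.6) - ((-21.8)-17.6)*(6.6-16.6)
= -33.2

No, not collinear


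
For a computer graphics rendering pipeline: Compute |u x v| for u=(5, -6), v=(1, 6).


|u x v| = |5*6 - (-6)*1|
= |30 - (-6)| = 36

36


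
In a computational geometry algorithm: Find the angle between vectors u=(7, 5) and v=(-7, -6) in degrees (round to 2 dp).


u.v = -79, |u| = sqrt(74) = 8.6023, |v| = sqrt(85) = 9.2195
cos(theta) = u.v/(|u||v|) = -79/sqrt(6290) = -0.996097
theta = acos(-0.996097) = 174.94 degrees

174.94 degrees


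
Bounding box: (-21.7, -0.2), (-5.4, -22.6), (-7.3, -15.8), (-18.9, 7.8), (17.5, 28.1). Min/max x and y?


x range: [-21.7, 17.5]
y range: [-22.6, 28.1]
Bounding box: (-21.7,-22.6) to (17.5,28.1)

(-21.7,-22.6) to (17.5,28.1)


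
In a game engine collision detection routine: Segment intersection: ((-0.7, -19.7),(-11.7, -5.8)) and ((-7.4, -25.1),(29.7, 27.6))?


Cross products: d1=-152.75, d2=942.64, d3=152.53, d4=-942.86
d1*d2 < 0 and d3*d4 < 0? yes

Yes, they intersect


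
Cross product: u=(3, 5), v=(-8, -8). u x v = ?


u x v = u_x*v_y - u_y*v_x = 3*(-8) - 5*(-8)
= (-24) - (-40) = 16

16


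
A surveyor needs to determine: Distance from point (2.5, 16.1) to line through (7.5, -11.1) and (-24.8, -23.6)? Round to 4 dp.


|cross product| = 941.06
|line direction| = sqrt(1199.54) = 34.6344
Distance = 941.06/sqrt(1199.54) = 27.1713

27.1713


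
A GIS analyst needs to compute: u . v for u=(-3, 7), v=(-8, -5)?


u . v = u_x*v_x + u_y*v_y = (-3)*(-8) + 7*(-5)
= 24 + (-35) = -11

-11


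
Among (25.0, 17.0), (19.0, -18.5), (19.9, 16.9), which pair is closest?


d(P0,P1) = 36.0035, d(P0,P2) = 5.101, d(P1,P2) = 35.4114
Closest: P0 and P2

Closest pair: (25.0, 17.0) and (19.9, 16.9), distance = 5.101


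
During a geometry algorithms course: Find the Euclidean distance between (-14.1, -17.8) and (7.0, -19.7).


dx=21.1, dy=-1.9
d^2 = 21.1^2 + (-1.9)^2 = 448.82
d = sqrt(448.82) = 21.1854

21.1854


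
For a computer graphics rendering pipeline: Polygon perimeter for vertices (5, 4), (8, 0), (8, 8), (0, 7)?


Sides: (5, 4)->(8, 0): sqrt(25) = 5, (8, 0)->(8, 8): sqrt(64) = 8, (8, 8)->(0, 7): sqrt(65) = 8.062258, (0, 7)->(5, 4): sqrt(34) = 5.830952
Sum = 26.89321
Perimeter = 26.8932

26.8932


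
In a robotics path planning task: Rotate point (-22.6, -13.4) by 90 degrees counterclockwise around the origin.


90° CCW: (x,y) -> (-y, x)
(-22.6,-13.4) -> (13.4, -22.6)

(13.4, -22.6)


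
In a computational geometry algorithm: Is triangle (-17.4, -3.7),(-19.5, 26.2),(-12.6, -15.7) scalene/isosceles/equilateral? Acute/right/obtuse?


Side lengths squared: AB^2=898.42, BC^2=1803.22, CA^2=167.04
Sorted: [167.04, 898.42, 1803.22]
By sides: Scalene, By angles: Obtuse

Scalene, Obtuse


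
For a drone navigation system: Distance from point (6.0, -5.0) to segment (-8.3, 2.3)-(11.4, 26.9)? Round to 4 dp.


Project P onto AB: t = 0.1028 (clamped to [0,1])
Closest point on segment: (-6.2744, 4.8295)
Distance: 15.7251

15.7251


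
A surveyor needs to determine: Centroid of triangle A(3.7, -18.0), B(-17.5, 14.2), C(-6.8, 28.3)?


Centroid = ((x_A+x_B+x_C)/3, (y_A+y_B+y_C)/3)
= ((3.7+(-17.5)+(-6.8))/3, ((-18)+14.2+28.3)/3)
= (-6.8667, 8.1667)

(-6.8667, 8.1667)


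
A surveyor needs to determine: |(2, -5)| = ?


|u| = sqrt(2^2 + (-5)^2) = sqrt(29) = 5.3852

5.3852


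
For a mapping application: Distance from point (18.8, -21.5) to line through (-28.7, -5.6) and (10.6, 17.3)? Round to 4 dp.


|cross product| = 1712.62
|line direction| = sqrt(2068.9) = 45.4852
Distance = 1712.62/sqrt(2068.9) = 37.6523

37.6523


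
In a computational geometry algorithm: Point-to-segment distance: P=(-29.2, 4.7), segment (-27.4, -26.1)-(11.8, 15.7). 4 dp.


Project P onto AB: t = 0.3706 (clamped to [0,1])
Closest point on segment: (-12.874, -10.6105)
Distance: 22.3819

22.3819


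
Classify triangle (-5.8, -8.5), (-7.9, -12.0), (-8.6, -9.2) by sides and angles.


Side lengths squared: AB^2=16.66, BC^2=8.33, CA^2=8.33
Sorted: [8.33, 8.33, 16.66]
By sides: Isosceles, By angles: Right

Isosceles, Right


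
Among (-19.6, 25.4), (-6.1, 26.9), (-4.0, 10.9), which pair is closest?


d(P0,P1) = 13.5831, d(P0,P2) = 21.2981, d(P1,P2) = 16.1372
Closest: P0 and P1

Closest pair: (-19.6, 25.4) and (-6.1, 26.9), distance = 13.5831


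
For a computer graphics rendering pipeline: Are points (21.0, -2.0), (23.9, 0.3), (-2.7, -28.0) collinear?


Cross product: (23.9-21)*((-28)-(-2)) - (0.3-(-2))*((-2.7)-21)
= -20.89

No, not collinear


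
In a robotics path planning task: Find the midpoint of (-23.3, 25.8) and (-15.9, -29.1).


M = (((-23.3)+(-15.9))/2, (25.8+(-29.1))/2)
= (-19.6, -1.65)

(-19.6, -1.65)


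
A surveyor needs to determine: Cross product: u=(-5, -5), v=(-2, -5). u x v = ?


u x v = u_x*v_y - u_y*v_x = (-5)*(-5) - (-5)*(-2)
= 25 - 10 = 15

15


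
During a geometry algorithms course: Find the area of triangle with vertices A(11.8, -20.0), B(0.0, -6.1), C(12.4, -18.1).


Area = |x_A(y_B-y_C) + x_B(y_C-y_A) + x_C(y_A-y_B)|/2
= |141.6 + 0 + (-172.36)|/2
= 30.76/2 = 15.38

15.38


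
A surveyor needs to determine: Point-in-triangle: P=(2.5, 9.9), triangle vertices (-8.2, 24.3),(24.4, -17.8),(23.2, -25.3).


Cross products: AB x AP = -18.97, BC x BP = -197.49, CA x CP = -78.56
All same sign? yes

Yes, inside


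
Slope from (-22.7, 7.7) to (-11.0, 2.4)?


slope = (y2-y1)/(x2-x1) = (2.4-7.7)/((-11)-(-22.7)) = (-5.3)/11.7 = -0.453

-0.453


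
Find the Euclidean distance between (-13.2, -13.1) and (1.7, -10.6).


dx=14.9, dy=2.5
d^2 = 14.9^2 + 2.5^2 = 228.26
d = sqrt(228.26) = 15.1083

15.1083


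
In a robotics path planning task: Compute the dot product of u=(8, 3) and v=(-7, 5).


u . v = u_x*v_x + u_y*v_y = 8*(-7) + 3*5
= (-56) + 15 = -41

-41


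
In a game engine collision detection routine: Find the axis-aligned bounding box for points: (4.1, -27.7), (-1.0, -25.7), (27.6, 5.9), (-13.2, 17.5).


x range: [-13.2, 27.6]
y range: [-27.7, 17.5]
Bounding box: (-13.2,-27.7) to (27.6,17.5)

(-13.2,-27.7) to (27.6,17.5)


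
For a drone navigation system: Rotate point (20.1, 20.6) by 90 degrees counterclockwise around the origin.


90° CCW: (x,y) -> (-y, x)
(20.1,20.6) -> (-20.6, 20.1)

(-20.6, 20.1)


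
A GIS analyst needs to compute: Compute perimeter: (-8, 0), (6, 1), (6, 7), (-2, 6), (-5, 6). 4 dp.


Sides: (-8, 0)->(6, 1): sqrt(197) = 14.035669, (6, 1)->(6, 7): sqrt(36) = 6, (6, 7)->(-2, 6): sqrt(65) = 8.062258, (-2, 6)->(-5, 6): sqrt(9) = 3, (-5, 6)->(-8, 0): sqrt(45) = 6.708204
Sum = 37.806131
Perimeter = 37.8061

37.8061


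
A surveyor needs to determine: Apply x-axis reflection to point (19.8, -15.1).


Reflection over x-axis: (x,y) -> (x,-y)
(19.8, -15.1) -> (19.8, 15.1)

(19.8, 15.1)


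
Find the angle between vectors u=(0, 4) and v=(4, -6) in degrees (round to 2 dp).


u.v = -24, |u| = sqrt(16) = 4, |v| = sqrt(52) = 7.2111
cos(theta) = u.v/(|u||v|) = -24/sqrt(832) = -0.83205
theta = acos(-0.83205) = 146.31 degrees

146.31 degrees


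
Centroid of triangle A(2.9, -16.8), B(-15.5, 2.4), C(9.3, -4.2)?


Centroid = ((x_A+x_B+x_C)/3, (y_A+y_B+y_C)/3)
= ((2.9+(-15.5)+9.3)/3, ((-16.8)+2.4+(-4.2))/3)
= (-1.1, -6.2)

(-1.1, -6.2)


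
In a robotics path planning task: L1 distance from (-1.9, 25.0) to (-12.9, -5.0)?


|(-1.9)-(-12.9)| + |25-(-5)| = 11 + 30 = 41

41


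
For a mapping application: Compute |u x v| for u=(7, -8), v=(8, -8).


|u x v| = |7*(-8) - (-8)*8|
= |(-56) - (-64)| = 8

8


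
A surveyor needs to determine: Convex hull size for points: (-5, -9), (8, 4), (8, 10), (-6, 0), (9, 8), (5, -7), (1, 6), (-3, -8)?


Convex hull vertices (CCW): (-6, 0), (-5, -9), (5, -7), (8, 4), (9, 8), (8, 10), (1, 6)
Count = 7

7


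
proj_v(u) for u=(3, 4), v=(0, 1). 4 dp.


u.v = 4, |v| = sqrt(1) = 1
Scalar projection = u.v / |v| = 4 / sqrt(1) = 4

4


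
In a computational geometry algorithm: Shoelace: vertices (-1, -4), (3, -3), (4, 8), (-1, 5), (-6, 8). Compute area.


Shoelace sum: ((-1)*(-3) - 3*(-4)) + (3*8 - 4*(-3)) + (4*5 - (-1)*8) + ((-1)*8 - (-6)*5) + ((-6)*(-4) - (-1)*8)
= 133
Area = |133|/2 = 66.5

66.5


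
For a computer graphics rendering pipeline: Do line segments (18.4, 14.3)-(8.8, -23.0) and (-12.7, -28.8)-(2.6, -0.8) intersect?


Cross products: d1=-211.37, d2=-513.26, d3=-746.27, d4=-444.38
d1*d2 < 0 and d3*d4 < 0? no

No, they don't intersect


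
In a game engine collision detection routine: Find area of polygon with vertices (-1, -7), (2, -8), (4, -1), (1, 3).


Shoelace sum: ((-1)*(-8) - 2*(-7)) + (2*(-1) - 4*(-8)) + (4*3 - 1*(-1)) + (1*(-7) - (-1)*3)
= 61
Area = |61|/2 = 30.5

30.5


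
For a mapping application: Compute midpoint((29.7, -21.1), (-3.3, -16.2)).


M = ((29.7+(-3.3))/2, ((-21.1)+(-16.2))/2)
= (13.2, -18.65)

(13.2, -18.65)


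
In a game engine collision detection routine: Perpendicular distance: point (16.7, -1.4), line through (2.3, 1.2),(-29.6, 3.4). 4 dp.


|cross product| = 51.26
|line direction| = sqrt(1022.45) = 31.9758
Distance = 51.26/sqrt(1022.45) = 1.6031

1.6031


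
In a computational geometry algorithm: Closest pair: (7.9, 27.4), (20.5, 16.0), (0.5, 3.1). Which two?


d(P0,P1) = 16.9918, d(P0,P2) = 25.4018, d(P1,P2) = 23.7994
Closest: P0 and P1

Closest pair: (7.9, 27.4) and (20.5, 16.0), distance = 16.9918


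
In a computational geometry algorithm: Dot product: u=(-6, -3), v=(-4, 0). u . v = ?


u . v = u_x*v_x + u_y*v_y = (-6)*(-4) + (-3)*0
= 24 + 0 = 24

24


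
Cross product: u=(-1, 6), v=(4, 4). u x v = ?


u x v = u_x*v_y - u_y*v_x = (-1)*4 - 6*4
= (-4) - 24 = -28

-28


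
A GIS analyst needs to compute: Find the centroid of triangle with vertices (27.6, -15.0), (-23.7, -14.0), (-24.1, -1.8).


Centroid = ((x_A+x_B+x_C)/3, (y_A+y_B+y_C)/3)
= ((27.6+(-23.7)+(-24.1))/3, ((-15)+(-14)+(-1.8))/3)
= (-6.7333, -10.2667)

(-6.7333, -10.2667)


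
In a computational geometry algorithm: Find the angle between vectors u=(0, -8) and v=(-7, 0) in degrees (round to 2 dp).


u.v = 0, |u| = sqrt(64) = 8, |v| = sqrt(49) = 7
cos(theta) = u.v/(|u||v|) = 0/sqrt(3136) = 0
theta = acos(0) = 90 degrees

90 degrees


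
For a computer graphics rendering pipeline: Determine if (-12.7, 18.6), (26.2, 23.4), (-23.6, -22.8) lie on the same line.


Cross product: (26.2-(-12.7))*((-22.8)-18.6) - (23.4-18.6)*((-23.6)-(-12.7))
= -1558.14

No, not collinear


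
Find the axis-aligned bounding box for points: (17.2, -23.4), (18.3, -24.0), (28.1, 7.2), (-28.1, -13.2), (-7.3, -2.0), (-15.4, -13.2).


x range: [-28.1, 28.1]
y range: [-24, 7.2]
Bounding box: (-28.1,-24) to (28.1,7.2)

(-28.1,-24) to (28.1,7.2)


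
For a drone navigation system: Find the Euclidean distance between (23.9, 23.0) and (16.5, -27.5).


dx=-7.4, dy=-50.5
d^2 = (-7.4)^2 + (-50.5)^2 = 2605.01
d = sqrt(2605.01) = 51.0393

51.0393


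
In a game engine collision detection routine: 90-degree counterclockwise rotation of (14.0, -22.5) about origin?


90° CCW: (x,y) -> (-y, x)
(14,-22.5) -> (22.5, 14)

(22.5, 14)


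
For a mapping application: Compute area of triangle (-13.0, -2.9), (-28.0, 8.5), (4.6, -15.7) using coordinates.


Area = |x_A(y_B-y_C) + x_B(y_C-y_A) + x_C(y_A-y_B)|/2
= |(-314.6) + 358.4 + (-52.44)|/2
= 8.64/2 = 4.32

4.32


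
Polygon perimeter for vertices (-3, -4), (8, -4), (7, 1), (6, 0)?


Sides: (-3, -4)->(8, -4): sqrt(121) = 11, (8, -4)->(7, 1): sqrt(26) = 5.09902, (7, 1)->(6, 0): sqrt(2) = 1.414214, (6, 0)->(-3, -4): sqrt(97) = 9.848858
Sum = 27.362092
Perimeter = 27.3621

27.3621


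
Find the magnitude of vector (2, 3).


|u| = sqrt(2^2 + 3^2) = sqrt(13) = 3.6056

3.6056


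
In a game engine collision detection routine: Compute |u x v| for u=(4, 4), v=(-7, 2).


|u x v| = |4*2 - 4*(-7)|
= |8 - (-28)| = 36

36


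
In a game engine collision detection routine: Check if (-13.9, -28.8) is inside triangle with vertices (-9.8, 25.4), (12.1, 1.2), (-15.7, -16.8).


Cross products: AB x AP = -1286.2, BC x BP = 366, CA x CP = -146.76
All same sign? no

No, outside


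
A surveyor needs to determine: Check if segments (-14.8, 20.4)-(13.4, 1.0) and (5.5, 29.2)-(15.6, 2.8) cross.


Cross products: d1=-624.8, d2=-76.26, d3=641.98, d4=93.44
d1*d2 < 0 and d3*d4 < 0? no

No, they don't intersect


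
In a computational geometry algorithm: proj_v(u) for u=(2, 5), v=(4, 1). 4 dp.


u.v = 13, |v| = sqrt(17) = 4.1231
Scalar projection = u.v / |v| = 13 / sqrt(17) = 3.153

3.153


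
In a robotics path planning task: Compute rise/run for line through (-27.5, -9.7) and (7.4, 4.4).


slope = (y2-y1)/(x2-x1) = (4.4-(-9.7))/(7.4-(-27.5)) = 14.1/34.9 = 0.404

0.404


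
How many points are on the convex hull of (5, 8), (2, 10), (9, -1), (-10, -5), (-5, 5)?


Convex hull vertices (CCW): (-10, -5), (9, -1), (5, 8), (2, 10), (-5, 5)
Count = 5

5


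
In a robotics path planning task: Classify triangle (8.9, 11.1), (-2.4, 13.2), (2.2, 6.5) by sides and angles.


Side lengths squared: AB^2=132.1, BC^2=66.05, CA^2=66.05
Sorted: [66.05, 66.05, 132.1]
By sides: Isosceles, By angles: Right

Isosceles, Right


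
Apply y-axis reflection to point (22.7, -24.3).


Reflection over y-axis: (x,y) -> (-x,y)
(22.7, -24.3) -> (-22.7, -24.3)

(-22.7, -24.3)


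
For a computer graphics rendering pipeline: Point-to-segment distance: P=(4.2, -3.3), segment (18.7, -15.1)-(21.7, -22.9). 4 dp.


Project P onto AB: t = 0 (clamped to [0,1])
Closest point on segment: (18.7, -15.1)
Distance: 18.6947

18.6947


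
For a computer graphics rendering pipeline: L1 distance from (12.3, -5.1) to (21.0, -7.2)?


|12.3-21| + |(-5.1)-(-7.2)| = 8.7 + 2.1 = 10.8

10.8


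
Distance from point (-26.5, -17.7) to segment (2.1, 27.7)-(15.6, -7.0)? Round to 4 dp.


Project P onto AB: t = 0.8579 (clamped to [0,1])
Closest point on segment: (13.6811, -2.0676)
Distance: 43.1148

43.1148


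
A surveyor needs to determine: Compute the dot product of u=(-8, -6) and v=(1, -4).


u . v = u_x*v_x + u_y*v_y = (-8)*1 + (-6)*(-4)
= (-8) + 24 = 16

16


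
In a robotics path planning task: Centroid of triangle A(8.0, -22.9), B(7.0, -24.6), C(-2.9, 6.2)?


Centroid = ((x_A+x_B+x_C)/3, (y_A+y_B+y_C)/3)
= ((8+7+(-2.9))/3, ((-22.9)+(-24.6)+6.2)/3)
= (4.0333, -13.7667)

(4.0333, -13.7667)


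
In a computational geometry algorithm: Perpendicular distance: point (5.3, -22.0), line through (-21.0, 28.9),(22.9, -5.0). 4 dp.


|cross product| = 1342.94
|line direction| = sqrt(3076.42) = 55.4655
Distance = 1342.94/sqrt(3076.42) = 24.2122

24.2122


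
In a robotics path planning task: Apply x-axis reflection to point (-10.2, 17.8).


Reflection over x-axis: (x,y) -> (x,-y)
(-10.2, 17.8) -> (-10.2, -17.8)

(-10.2, -17.8)


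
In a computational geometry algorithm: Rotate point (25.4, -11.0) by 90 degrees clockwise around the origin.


90° CW: (x,y) -> (y, -x)
(25.4,-11) -> (-11, -25.4)

(-11, -25.4)


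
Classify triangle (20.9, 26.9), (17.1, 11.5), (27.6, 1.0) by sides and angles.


Side lengths squared: AB^2=251.6, BC^2=220.5, CA^2=715.7
Sorted: [220.5, 251.6, 715.7]
By sides: Scalene, By angles: Obtuse

Scalene, Obtuse


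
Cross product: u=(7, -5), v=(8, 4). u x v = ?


u x v = u_x*v_y - u_y*v_x = 7*4 - (-5)*8
= 28 - (-40) = 68

68


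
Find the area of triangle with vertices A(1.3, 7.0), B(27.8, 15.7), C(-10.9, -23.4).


Area = |x_A(y_B-y_C) + x_B(y_C-y_A) + x_C(y_A-y_B)|/2
= |50.83 + (-845.12) + 94.83|/2
= 699.46/2 = 349.73

349.73


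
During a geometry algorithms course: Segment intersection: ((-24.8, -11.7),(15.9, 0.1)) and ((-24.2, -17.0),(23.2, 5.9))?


Cross products: d1=264.96, d2=-107.75, d3=-222.79, d4=149.92
d1*d2 < 0 and d3*d4 < 0? yes

Yes, they intersect


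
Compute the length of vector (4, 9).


|u| = sqrt(4^2 + 9^2) = sqrt(97) = 9.8489

9.8489


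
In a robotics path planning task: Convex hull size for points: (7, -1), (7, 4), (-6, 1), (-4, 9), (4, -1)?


Convex hull vertices (CCW): (-6, 1), (4, -1), (7, -1), (7, 4), (-4, 9)
Count = 5

5


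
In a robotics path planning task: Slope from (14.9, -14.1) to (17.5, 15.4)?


slope = (y2-y1)/(x2-x1) = (15.4-(-14.1))/(17.5-14.9) = 29.5/2.6 = 11.3462

11.3462


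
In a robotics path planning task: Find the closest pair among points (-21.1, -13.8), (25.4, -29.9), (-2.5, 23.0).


d(P0,P1) = 49.2083, d(P0,P2) = 41.2335, d(P1,P2) = 59.8065
Closest: P0 and P2

Closest pair: (-21.1, -13.8) and (-2.5, 23.0), distance = 41.2335


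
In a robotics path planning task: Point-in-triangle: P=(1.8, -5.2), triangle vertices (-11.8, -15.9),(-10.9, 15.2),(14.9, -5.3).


Cross products: AB x AP = -413.33, BC x BP = -265.97, CA x CP = -141.53
All same sign? yes

Yes, inside


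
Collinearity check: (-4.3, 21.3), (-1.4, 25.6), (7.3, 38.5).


Cross product: ((-1.4)-(-4.3))*(38.5-21.3) - (25.6-21.3)*(7.3-(-4.3))
= 0

Yes, collinear


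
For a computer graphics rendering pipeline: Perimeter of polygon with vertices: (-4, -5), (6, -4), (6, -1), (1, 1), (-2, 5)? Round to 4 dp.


Sides: (-4, -5)->(6, -4): sqrt(101) = 10.049876, (6, -4)->(6, -1): sqrt(9) = 3, (6, -1)->(1, 1): sqrt(29) = 5.385165, (1, 1)->(-2, 5): sqrt(25) = 5, (-2, 5)->(-4, -5): sqrt(104) = 10.198039
Sum = 33.63308
Perimeter = 33.6331

33.6331


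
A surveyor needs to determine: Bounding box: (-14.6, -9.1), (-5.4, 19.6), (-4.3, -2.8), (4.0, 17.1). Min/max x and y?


x range: [-14.6, 4]
y range: [-9.1, 19.6]
Bounding box: (-14.6,-9.1) to (4,19.6)

(-14.6,-9.1) to (4,19.6)


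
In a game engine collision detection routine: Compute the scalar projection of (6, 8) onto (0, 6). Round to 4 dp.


u.v = 48, |v| = sqrt(36) = 6
Scalar projection = u.v / |v| = 48 / sqrt(36) = 8

8


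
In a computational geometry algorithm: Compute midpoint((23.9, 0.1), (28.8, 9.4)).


M = ((23.9+28.8)/2, (0.1+9.4)/2)
= (26.35, 4.75)

(26.35, 4.75)


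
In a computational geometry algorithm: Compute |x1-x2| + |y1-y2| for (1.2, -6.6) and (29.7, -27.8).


|1.2-29.7| + |(-6.6)-(-27.8)| = 28.5 + 21.2 = 49.7

49.7


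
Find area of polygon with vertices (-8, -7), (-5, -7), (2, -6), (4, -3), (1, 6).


Shoelace sum: ((-8)*(-7) - (-5)*(-7)) + ((-5)*(-6) - 2*(-7)) + (2*(-3) - 4*(-6)) + (4*6 - 1*(-3)) + (1*(-7) - (-8)*6)
= 151
Area = |151|/2 = 75.5

75.5


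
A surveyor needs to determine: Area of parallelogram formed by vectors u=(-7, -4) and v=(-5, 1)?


|u x v| = |(-7)*1 - (-4)*(-5)|
= |(-7) - 20| = 27

27


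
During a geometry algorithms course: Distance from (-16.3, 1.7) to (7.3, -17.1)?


dx=23.6, dy=-18.8
d^2 = 23.6^2 + (-18.8)^2 = 910.4
d = sqrt(910.4) = 30.1728

30.1728


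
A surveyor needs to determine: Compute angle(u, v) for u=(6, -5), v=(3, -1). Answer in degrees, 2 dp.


u.v = 23, |u| = sqrt(61) = 7.8102, |v| = sqrt(10) = 3.1623
cos(theta) = u.v/(|u||v|) = 23/sqrt(610) = 0.931243
theta = acos(0.931243) = 21.37 degrees

21.37 degrees


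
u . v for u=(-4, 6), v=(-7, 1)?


u . v = u_x*v_x + u_y*v_y = (-4)*(-7) + 6*1
= 28 + 6 = 34

34


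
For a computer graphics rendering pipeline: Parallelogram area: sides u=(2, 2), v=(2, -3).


|u x v| = |2*(-3) - 2*2|
= |(-6) - 4| = 10

10


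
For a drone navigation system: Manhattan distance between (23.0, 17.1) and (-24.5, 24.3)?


|23-(-24.5)| + |17.1-24.3| = 47.5 + 7.2 = 54.7

54.7


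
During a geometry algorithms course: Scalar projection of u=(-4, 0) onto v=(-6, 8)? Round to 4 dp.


u.v = 24, |v| = sqrt(100) = 10
Scalar projection = u.v / |v| = 24 / sqrt(100) = 2.4

2.4


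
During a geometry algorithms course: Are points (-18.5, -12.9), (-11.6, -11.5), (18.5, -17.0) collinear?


Cross product: ((-11.6)-(-18.5))*((-17)-(-12.9)) - ((-11.5)-(-12.9))*(18.5-(-18.5))
= -80.09

No, not collinear


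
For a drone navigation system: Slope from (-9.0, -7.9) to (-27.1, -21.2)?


slope = (y2-y1)/(x2-x1) = ((-21.2)-(-7.9))/((-27.1)-(-9)) = (-13.3)/(-18.1) = 0.7348

0.7348


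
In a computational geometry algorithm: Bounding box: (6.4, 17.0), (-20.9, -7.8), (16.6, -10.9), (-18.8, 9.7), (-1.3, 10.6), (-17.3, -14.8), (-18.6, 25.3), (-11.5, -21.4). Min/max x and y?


x range: [-20.9, 16.6]
y range: [-21.4, 25.3]
Bounding box: (-20.9,-21.4) to (16.6,25.3)

(-20.9,-21.4) to (16.6,25.3)


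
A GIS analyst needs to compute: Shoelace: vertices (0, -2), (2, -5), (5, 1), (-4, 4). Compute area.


Shoelace sum: (0*(-5) - 2*(-2)) + (2*1 - 5*(-5)) + (5*4 - (-4)*1) + ((-4)*(-2) - 0*4)
= 63
Area = |63|/2 = 31.5

31.5


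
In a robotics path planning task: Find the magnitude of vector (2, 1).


|u| = sqrt(2^2 + 1^2) = sqrt(5) = 2.2361

2.2361


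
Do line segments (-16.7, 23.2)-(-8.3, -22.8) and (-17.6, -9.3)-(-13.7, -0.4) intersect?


Cross products: d1=118.74, d2=-135.42, d3=-314.4, d4=-60.24
d1*d2 < 0 and d3*d4 < 0? no

No, they don't intersect


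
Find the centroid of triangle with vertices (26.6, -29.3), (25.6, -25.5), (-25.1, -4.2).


Centroid = ((x_A+x_B+x_C)/3, (y_A+y_B+y_C)/3)
= ((26.6+25.6+(-25.1))/3, ((-29.3)+(-25.5)+(-4.2))/3)
= (9.0333, -19.6667)

(9.0333, -19.6667)


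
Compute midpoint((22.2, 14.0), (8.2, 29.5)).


M = ((22.2+8.2)/2, (14+29.5)/2)
= (15.2, 21.75)

(15.2, 21.75)


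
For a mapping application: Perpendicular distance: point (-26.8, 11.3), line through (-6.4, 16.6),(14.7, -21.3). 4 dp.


|cross product| = 884.99
|line direction| = sqrt(1881.62) = 43.3776
Distance = 884.99/sqrt(1881.62) = 20.402

20.402


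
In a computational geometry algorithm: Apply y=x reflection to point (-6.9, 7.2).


Reflection over y=x: (x,y) -> (y,x)
(-6.9, 7.2) -> (7.2, -6.9)

(7.2, -6.9)


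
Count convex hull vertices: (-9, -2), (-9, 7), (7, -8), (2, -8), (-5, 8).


Convex hull vertices (CCW): (-9, -2), (2, -8), (7, -8), (-5, 8), (-9, 7)
Count = 5

5


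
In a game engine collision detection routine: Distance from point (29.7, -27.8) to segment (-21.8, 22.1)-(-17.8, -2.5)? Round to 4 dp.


Project P onto AB: t = 1 (clamped to [0,1])
Closest point on segment: (-17.8, -2.5)
Distance: 53.8177

53.8177


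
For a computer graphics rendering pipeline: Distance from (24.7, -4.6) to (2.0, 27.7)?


dx=-22.7, dy=32.3
d^2 = (-22.7)^2 + 32.3^2 = 1558.58
d = sqrt(1558.58) = 39.4789

39.4789


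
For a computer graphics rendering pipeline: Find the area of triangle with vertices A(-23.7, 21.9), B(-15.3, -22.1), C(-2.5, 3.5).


Area = |x_A(y_B-y_C) + x_B(y_C-y_A) + x_C(y_A-y_B)|/2
= |606.72 + 281.52 + (-110)|/2
= 778.24/2 = 389.12

389.12


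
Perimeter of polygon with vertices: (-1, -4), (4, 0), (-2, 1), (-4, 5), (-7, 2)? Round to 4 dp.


Sides: (-1, -4)->(4, 0): sqrt(41) = 6.403124, (4, 0)->(-2, 1): sqrt(37) = 6.082763, (-2, 1)->(-4, 5): sqrt(20) = 4.472136, (-4, 5)->(-7, 2): sqrt(18) = 4.242641, (-7, 2)->(-1, -4): sqrt(72) = 8.485281
Sum = 29.685945
Perimeter = 29.6859

29.6859


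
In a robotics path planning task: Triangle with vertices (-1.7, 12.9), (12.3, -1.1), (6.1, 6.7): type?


Side lengths squared: AB^2=392, BC^2=99.28, CA^2=99.28
Sorted: [99.28, 99.28, 392]
By sides: Isosceles, By angles: Obtuse

Isosceles, Obtuse


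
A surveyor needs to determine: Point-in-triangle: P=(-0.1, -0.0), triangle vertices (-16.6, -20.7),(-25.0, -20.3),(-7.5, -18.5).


Cross products: AB x AP = -180.48, BC x BP = 310.43, CA x CP = -152.07
All same sign? no

No, outside


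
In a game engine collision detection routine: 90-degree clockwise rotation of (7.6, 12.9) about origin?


90° CW: (x,y) -> (y, -x)
(7.6,12.9) -> (12.9, -7.6)

(12.9, -7.6)


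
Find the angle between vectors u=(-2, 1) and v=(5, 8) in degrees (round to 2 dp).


u.v = -2, |u| = sqrt(5) = 2.2361, |v| = sqrt(89) = 9.434
cos(theta) = u.v/(|u||v|) = -2/sqrt(445) = -0.094809
theta = acos(-0.094809) = 95.44 degrees

95.44 degrees


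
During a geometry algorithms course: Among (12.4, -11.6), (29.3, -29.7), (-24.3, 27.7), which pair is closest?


d(P0,P1) = 24.7633, d(P0,P2) = 53.7716, d(P1,P2) = 78.5348
Closest: P0 and P1

Closest pair: (12.4, -11.6) and (29.3, -29.7), distance = 24.7633


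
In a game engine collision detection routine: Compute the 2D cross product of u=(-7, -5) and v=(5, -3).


u x v = u_x*v_y - u_y*v_x = (-7)*(-3) - (-5)*5
= 21 - (-25) = 46

46


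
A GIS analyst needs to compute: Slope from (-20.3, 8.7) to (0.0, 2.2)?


slope = (y2-y1)/(x2-x1) = (2.2-8.7)/(0-(-20.3)) = (-6.5)/20.3 = -0.3202

-0.3202


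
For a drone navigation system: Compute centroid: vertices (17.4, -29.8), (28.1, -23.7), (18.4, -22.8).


Centroid = ((x_A+x_B+x_C)/3, (y_A+y_B+y_C)/3)
= ((17.4+28.1+18.4)/3, ((-29.8)+(-23.7)+(-22.8))/3)
= (21.3, -25.4333)

(21.3, -25.4333)


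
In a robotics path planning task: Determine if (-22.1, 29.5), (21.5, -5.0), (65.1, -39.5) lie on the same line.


Cross product: (21.5-(-22.1))*((-39.5)-29.5) - ((-5)-29.5)*(65.1-(-22.1))
= 0

Yes, collinear


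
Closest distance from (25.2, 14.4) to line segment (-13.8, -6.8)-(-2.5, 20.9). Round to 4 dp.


Project P onto AB: t = 1 (clamped to [0,1])
Closest point on segment: (-2.5, 20.9)
Distance: 28.4524

28.4524


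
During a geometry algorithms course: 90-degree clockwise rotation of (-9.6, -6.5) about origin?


90° CW: (x,y) -> (y, -x)
(-9.6,-6.5) -> (-6.5, 9.6)

(-6.5, 9.6)


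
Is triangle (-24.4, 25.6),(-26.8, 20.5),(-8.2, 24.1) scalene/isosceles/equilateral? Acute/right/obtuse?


Side lengths squared: AB^2=31.77, BC^2=358.92, CA^2=264.69
Sorted: [31.77, 264.69, 358.92]
By sides: Scalene, By angles: Obtuse

Scalene, Obtuse


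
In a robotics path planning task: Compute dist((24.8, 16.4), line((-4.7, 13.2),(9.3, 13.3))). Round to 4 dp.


|cross product| = 41.85
|line direction| = sqrt(196.01) = 14.0004
Distance = 41.85/sqrt(196.01) = 2.9892

2.9892


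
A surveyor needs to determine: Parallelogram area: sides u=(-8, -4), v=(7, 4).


|u x v| = |(-8)*4 - (-4)*7|
= |(-32) - (-28)| = 4

4


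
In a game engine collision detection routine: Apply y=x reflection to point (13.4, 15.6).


Reflection over y=x: (x,y) -> (y,x)
(13.4, 15.6) -> (15.6, 13.4)

(15.6, 13.4)


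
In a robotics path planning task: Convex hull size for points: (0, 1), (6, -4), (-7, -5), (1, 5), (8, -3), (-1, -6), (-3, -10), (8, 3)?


Convex hull vertices (CCW): (-7, -5), (-3, -10), (8, -3), (8, 3), (1, 5)
Count = 5

5


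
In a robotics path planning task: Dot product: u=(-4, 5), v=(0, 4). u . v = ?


u . v = u_x*v_x + u_y*v_y = (-4)*0 + 5*4
= 0 + 20 = 20

20


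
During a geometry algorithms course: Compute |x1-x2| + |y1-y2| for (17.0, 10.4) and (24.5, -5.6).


|17-24.5| + |10.4-(-5.6)| = 7.5 + 16 = 23.5

23.5


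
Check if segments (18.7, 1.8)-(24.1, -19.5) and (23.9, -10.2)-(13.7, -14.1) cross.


Cross products: d1=-142.68, d2=95.64, d3=45.96, d4=-192.36
d1*d2 < 0 and d3*d4 < 0? yes

Yes, they intersect


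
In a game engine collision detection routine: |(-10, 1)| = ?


|u| = sqrt((-10)^2 + 1^2) = sqrt(101) = 10.0499

10.0499


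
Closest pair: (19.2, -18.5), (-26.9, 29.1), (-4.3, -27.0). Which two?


d(P0,P1) = 66.2644, d(P0,P2) = 24.99, d(P1,P2) = 60.4812
Closest: P0 and P2

Closest pair: (19.2, -18.5) and (-4.3, -27.0), distance = 24.99


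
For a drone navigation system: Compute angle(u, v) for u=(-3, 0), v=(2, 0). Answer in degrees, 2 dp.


u.v = -6, |u| = sqrt(9) = 3, |v| = sqrt(4) = 2
cos(theta) = u.v/(|u||v|) = -6/sqrt(36) = -1
theta = acos(-1) = 180 degrees

180 degrees


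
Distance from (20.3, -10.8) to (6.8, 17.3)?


dx=-13.5, dy=28.1
d^2 = (-13.5)^2 + 28.1^2 = 971.86
d = sqrt(971.86) = 31.1747

31.1747


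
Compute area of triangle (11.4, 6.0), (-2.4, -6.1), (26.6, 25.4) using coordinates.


Area = |x_A(y_B-y_C) + x_B(y_C-y_A) + x_C(y_A-y_B)|/2
= |(-359.1) + (-46.56) + 321.86|/2
= 83.8/2 = 41.9

41.9


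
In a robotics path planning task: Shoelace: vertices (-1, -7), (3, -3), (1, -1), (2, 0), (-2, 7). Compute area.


Shoelace sum: ((-1)*(-3) - 3*(-7)) + (3*(-1) - 1*(-3)) + (1*0 - 2*(-1)) + (2*7 - (-2)*0) + ((-2)*(-7) - (-1)*7)
= 61
Area = |61|/2 = 30.5

30.5


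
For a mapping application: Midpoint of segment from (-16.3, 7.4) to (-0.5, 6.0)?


M = (((-16.3)+(-0.5))/2, (7.4+6)/2)
= (-8.4, 6.7)

(-8.4, 6.7)


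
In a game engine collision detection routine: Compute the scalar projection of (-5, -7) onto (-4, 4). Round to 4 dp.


u.v = -8, |v| = sqrt(32) = 5.6569
Scalar projection = u.v / |v| = -8 / sqrt(32) = -1.4142

-1.4142


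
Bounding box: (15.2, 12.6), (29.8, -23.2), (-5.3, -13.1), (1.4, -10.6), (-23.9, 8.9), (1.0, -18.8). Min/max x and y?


x range: [-23.9, 29.8]
y range: [-23.2, 12.6]
Bounding box: (-23.9,-23.2) to (29.8,12.6)

(-23.9,-23.2) to (29.8,12.6)


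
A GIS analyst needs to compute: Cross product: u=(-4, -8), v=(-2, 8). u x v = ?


u x v = u_x*v_y - u_y*v_x = (-4)*8 - (-8)*(-2)
= (-32) - 16 = -48

-48


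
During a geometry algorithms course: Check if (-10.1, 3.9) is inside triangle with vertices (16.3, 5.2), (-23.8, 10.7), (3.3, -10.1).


Cross products: AB x AP = 197.33, BC x BP = 100.68, CA x CP = 387.02
All same sign? yes

Yes, inside


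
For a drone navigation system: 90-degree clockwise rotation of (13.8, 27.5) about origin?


90° CW: (x,y) -> (y, -x)
(13.8,27.5) -> (27.5, -13.8)

(27.5, -13.8)


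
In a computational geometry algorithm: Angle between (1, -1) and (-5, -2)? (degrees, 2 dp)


u.v = -3, |u| = sqrt(2) = 1.4142, |v| = sqrt(29) = 5.3852
cos(theta) = u.v/(|u||v|) = -3/sqrt(58) = -0.393919
theta = acos(-0.393919) = 113.2 degrees

113.2 degrees


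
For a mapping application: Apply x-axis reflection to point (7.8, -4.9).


Reflection over x-axis: (x,y) -> (x,-y)
(7.8, -4.9) -> (7.8, 4.9)

(7.8, 4.9)


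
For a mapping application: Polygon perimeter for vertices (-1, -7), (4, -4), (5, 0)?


Sides: (-1, -7)->(4, -4): sqrt(34) = 5.830952, (4, -4)->(5, 0): sqrt(17) = 4.123106, (5, 0)->(-1, -7): sqrt(85) = 9.219544
Sum = 19.173602
Perimeter = 19.1736

19.1736


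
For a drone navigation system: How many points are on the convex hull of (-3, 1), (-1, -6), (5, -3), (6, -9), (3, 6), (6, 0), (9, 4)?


Convex hull vertices (CCW): (-3, 1), (-1, -6), (6, -9), (9, 4), (3, 6)
Count = 5

5


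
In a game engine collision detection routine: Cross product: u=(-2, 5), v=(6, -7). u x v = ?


u x v = u_x*v_y - u_y*v_x = (-2)*(-7) - 5*6
= 14 - 30 = -16

-16


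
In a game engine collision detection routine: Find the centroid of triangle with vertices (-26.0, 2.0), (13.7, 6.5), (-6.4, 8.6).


Centroid = ((x_A+x_B+x_C)/3, (y_A+y_B+y_C)/3)
= (((-26)+13.7+(-6.4))/3, (2+6.5+8.6)/3)
= (-6.2333, 5.7)

(-6.2333, 5.7)


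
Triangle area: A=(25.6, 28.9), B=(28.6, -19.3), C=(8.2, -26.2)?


Area = |x_A(y_B-y_C) + x_B(y_C-y_A) + x_C(y_A-y_B)|/2
= |176.64 + (-1575.86) + 395.24|/2
= 1003.98/2 = 501.99

501.99


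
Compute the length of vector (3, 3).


|u| = sqrt(3^2 + 3^2) = sqrt(18) = 4.2426

4.2426


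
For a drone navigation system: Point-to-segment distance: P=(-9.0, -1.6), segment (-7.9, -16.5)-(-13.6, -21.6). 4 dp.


Project P onto AB: t = 0 (clamped to [0,1])
Closest point on segment: (-7.9, -16.5)
Distance: 14.9405

14.9405


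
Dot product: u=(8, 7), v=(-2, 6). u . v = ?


u . v = u_x*v_x + u_y*v_y = 8*(-2) + 7*6
= (-16) + 42 = 26

26


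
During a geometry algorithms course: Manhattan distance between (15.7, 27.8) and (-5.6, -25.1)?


|15.7-(-5.6)| + |27.8-(-25.1)| = 21.3 + 52.9 = 74.2

74.2


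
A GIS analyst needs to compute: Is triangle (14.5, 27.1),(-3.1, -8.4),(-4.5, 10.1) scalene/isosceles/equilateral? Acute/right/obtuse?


Side lengths squared: AB^2=1570.01, BC^2=344.21, CA^2=650
Sorted: [344.21, 650, 1570.01]
By sides: Scalene, By angles: Obtuse

Scalene, Obtuse


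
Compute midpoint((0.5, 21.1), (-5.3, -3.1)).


M = ((0.5+(-5.3))/2, (21.1+(-3.1))/2)
= (-2.4, 9)

(-2.4, 9)


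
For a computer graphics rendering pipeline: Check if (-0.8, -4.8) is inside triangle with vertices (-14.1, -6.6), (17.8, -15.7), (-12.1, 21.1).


Cross products: AB x AP = 178.45, BC x BP = 358.57, CA x CP = 364.81
All same sign? yes

Yes, inside


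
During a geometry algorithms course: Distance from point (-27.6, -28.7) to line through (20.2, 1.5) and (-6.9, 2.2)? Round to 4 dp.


|cross product| = 851.88
|line direction| = sqrt(734.9) = 27.109
Distance = 851.88/sqrt(734.9) = 31.4242

31.4242


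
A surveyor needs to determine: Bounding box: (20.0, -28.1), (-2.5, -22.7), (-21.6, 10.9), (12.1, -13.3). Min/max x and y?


x range: [-21.6, 20]
y range: [-28.1, 10.9]
Bounding box: (-21.6,-28.1) to (20,10.9)

(-21.6,-28.1) to (20,10.9)


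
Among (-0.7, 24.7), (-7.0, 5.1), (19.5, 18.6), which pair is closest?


d(P0,P1) = 20.5876, d(P0,P2) = 21.1009, d(P1,P2) = 29.7405
Closest: P0 and P1

Closest pair: (-0.7, 24.7) and (-7.0, 5.1), distance = 20.5876


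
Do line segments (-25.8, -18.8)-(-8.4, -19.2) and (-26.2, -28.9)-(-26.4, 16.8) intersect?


Cross products: d1=-20.3, d2=-815.4, d3=-175.9, d4=619.2
d1*d2 < 0 and d3*d4 < 0? no

No, they don't intersect


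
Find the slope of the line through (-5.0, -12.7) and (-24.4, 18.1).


slope = (y2-y1)/(x2-x1) = (18.1-(-12.7))/((-24.4)-(-5)) = 30.8/(-19.4) = -1.5876

-1.5876


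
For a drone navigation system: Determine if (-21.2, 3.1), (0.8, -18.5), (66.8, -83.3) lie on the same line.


Cross product: (0.8-(-21.2))*((-83.3)-3.1) - ((-18.5)-3.1)*(66.8-(-21.2))
= 0

Yes, collinear


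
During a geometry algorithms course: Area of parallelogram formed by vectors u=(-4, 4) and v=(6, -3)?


|u x v| = |(-4)*(-3) - 4*6|
= |12 - 24| = 12

12


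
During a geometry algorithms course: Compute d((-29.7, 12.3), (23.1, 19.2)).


dx=52.8, dy=6.9
d^2 = 52.8^2 + 6.9^2 = 2835.45
d = sqrt(2835.45) = 53.2489

53.2489


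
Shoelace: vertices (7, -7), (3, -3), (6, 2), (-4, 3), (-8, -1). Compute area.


Shoelace sum: (7*(-3) - 3*(-7)) + (3*2 - 6*(-3)) + (6*3 - (-4)*2) + ((-4)*(-1) - (-8)*3) + ((-8)*(-7) - 7*(-1))
= 141
Area = |141|/2 = 70.5

70.5


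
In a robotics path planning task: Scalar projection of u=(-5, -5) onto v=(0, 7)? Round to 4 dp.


u.v = -35, |v| = sqrt(49) = 7
Scalar projection = u.v / |v| = -35 / sqrt(49) = -5

-5


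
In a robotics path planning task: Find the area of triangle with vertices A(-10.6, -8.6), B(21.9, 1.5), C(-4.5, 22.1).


Area = |x_A(y_B-y_C) + x_B(y_C-y_A) + x_C(y_A-y_B)|/2
= |218.36 + 672.33 + 45.45|/2
= 936.14/2 = 468.07

468.07


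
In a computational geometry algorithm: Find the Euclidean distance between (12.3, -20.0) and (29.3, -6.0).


dx=17, dy=14
d^2 = 17^2 + 14^2 = 485
d = sqrt(485) = 22.0227

22.0227


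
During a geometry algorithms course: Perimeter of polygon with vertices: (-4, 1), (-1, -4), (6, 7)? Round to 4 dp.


Sides: (-4, 1)->(-1, -4): sqrt(34) = 5.830952, (-1, -4)->(6, 7): sqrt(170) = 13.038405, (6, 7)->(-4, 1): sqrt(136) = 11.661904
Sum = 30.531261
Perimeter = 30.5313

30.5313


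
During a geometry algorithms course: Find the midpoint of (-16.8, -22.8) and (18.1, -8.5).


M = (((-16.8)+18.1)/2, ((-22.8)+(-8.5))/2)
= (0.65, -15.65)

(0.65, -15.65)


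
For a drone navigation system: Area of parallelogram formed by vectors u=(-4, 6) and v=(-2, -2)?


|u x v| = |(-4)*(-2) - 6*(-2)|
= |8 - (-12)| = 20

20


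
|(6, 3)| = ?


|u| = sqrt(6^2 + 3^2) = sqrt(45) = 6.7082

6.7082


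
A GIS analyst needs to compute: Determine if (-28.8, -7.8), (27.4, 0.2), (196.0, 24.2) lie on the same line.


Cross product: (27.4-(-28.8))*(24.2-(-7.8)) - (0.2-(-7.8))*(196-(-28.8))
= 0

Yes, collinear
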